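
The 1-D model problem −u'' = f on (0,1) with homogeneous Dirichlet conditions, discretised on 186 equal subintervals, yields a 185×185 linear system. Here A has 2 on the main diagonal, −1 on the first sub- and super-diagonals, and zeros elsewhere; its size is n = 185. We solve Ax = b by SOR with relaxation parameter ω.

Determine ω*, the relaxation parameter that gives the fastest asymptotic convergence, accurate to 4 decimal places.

½·tridiag(1,0,1) at n=185: λ_k = cos(kπ/186); max |λ| at k=1 ⇒ ρ_J = cos(π/186) ≈ 0.9999.
√(1−ρ_J²) simplifies to sin(π/186) = 0.01689.
ω* = 2 / (1 + 0.01689) = 2 / 1.01689 ≈ 1.9668.
Hence ρ(B_{ω*}) = 1.9668 − 1 = 0.9668.

ω* = 1.9668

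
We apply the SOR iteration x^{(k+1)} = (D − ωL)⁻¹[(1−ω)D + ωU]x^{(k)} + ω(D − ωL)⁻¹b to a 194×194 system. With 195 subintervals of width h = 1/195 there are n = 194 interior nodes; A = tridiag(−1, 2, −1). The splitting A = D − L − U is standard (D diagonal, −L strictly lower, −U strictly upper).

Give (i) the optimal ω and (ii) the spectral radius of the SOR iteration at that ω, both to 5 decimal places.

With n=194, ρ(Jacobi) = cos(π/195) = 0.99987.
root = sin(π/195) = 0.016110  (since 1−cos² = sin²).
ω* = 2/(1 + 0.016110) = 2/1.016110 = 1.96829.
ρ_SOR = ω* − 1 = 1.96829 − 1 = 0.96829.

ω* = 1.96829, ρ_SOR = 0.96829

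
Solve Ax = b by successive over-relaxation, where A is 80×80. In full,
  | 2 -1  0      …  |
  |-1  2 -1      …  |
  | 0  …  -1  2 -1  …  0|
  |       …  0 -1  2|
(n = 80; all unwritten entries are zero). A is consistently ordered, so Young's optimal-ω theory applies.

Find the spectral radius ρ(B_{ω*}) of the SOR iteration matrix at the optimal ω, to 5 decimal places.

½·tridiag(1,0,1) at n=80: λ_k = cos(kπ/81); max |λ| at k=1 ⇒ ρ_J = cos(π/81) ≈ 0.99925.
√(1 − cos²(π/81)) = sin(π/81) ≈ 0.038775.
Then 2/(1+√(1−ρ_J²)) = 2/(1+0.038775); ω* = 2/1.038775 = 1.92534.
and ρ(B_{ω*}) = 1.92534 − 1 = 0.92534.

ρ_SOR = 0.92534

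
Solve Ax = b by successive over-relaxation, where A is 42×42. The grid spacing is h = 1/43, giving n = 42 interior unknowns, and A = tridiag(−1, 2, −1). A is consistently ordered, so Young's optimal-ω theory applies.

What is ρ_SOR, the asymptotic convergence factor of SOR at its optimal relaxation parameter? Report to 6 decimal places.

ρ_SOR = 0.863941

B_J for the 42×42 system has eigenvalues cos(kπ/43); ρ_J = cos(π/43) = 0.997332.
root = sin(π/43) = 0.0729953  (since 1−cos² = sin²).
ω* = 2/(1 + 0.0729953) = 2/1.0729953 = 1.863941.
ρ_SOR = ω* − 1 = 1.863941 − 1 = 0.863941.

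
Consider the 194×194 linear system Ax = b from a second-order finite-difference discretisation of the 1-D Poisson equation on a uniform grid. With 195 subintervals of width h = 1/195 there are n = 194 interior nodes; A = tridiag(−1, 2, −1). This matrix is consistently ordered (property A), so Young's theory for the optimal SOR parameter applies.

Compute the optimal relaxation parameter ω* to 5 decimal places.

ω* = 1.96829

n=194: λ(B_J) = 1 − λ(A)/2 = cos(kπ/195); k=1 gives ρ_J = 0.99987.
√(1−ρ_J²) = |sin(π/195)| = 0.016110
So ω* = 2/1.016110 = 1.96829 (Young).
ρ_SOR = ω* − 1 = 1.96829 − 1 = 0.96829.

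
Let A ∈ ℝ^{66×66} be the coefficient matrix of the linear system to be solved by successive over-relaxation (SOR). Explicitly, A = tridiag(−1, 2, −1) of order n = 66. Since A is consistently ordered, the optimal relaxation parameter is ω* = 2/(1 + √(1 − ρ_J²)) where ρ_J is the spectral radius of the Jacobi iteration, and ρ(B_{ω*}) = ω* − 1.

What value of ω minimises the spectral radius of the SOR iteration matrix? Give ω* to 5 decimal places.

spectrum of D⁻¹(L+U) = {cos(kπ/67) : 1≤k≤66}; ρ_J = cos(π/67) = 0.99890.
√(1−ρ_J²) = |sin(π/67)| = 0.046872
ω* = 2 / (1 + 0.046872) = 2 / 1.046872 ≈ 1.91045.
At ω = 1.91045 every |λ(B_ω)| = ω−1, so ρ_SOR = 0.91045.

ω* = 1.91045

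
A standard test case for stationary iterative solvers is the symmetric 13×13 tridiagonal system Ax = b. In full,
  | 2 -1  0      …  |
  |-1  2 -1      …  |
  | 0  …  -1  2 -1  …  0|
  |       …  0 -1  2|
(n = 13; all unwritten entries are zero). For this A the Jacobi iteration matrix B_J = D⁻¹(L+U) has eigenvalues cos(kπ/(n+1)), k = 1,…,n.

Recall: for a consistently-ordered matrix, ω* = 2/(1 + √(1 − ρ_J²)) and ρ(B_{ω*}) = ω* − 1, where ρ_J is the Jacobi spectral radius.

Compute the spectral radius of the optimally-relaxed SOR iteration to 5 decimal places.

ρ_SOR = 0.63596

B_J for the 13×13 system has eigenvalues cos(kπ/14); ρ_J = cos(π/14) = 0.97493.
root = sin(π/14) = 0.222521  (since 1−cos² = sin²).
So ω* = 2/1.222521 = 1.63596 (Young).
[ρ_SOR] ω* − 1 = 0.63596.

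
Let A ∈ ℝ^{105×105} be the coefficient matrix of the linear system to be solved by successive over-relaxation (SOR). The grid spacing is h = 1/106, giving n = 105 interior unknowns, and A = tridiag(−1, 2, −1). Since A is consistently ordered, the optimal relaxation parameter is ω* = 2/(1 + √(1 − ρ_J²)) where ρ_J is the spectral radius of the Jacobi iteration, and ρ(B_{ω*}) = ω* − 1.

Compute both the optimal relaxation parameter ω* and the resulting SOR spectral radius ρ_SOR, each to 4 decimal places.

ρ_J = max_k |cos(kπ/106)| = cos(π/106) = 0.9996
√(1−ρ_J²) = |sin(π/106)| = 0.02963
ω* = 2 / (1 + 0.02963) = 2 / 1.02963 ≈ 1.9424.
ρ_SOR = ω* − 1 = 1.9424 − 1 = 0.9424.

ω* = 1.9424, ρ_SOR = 0.9424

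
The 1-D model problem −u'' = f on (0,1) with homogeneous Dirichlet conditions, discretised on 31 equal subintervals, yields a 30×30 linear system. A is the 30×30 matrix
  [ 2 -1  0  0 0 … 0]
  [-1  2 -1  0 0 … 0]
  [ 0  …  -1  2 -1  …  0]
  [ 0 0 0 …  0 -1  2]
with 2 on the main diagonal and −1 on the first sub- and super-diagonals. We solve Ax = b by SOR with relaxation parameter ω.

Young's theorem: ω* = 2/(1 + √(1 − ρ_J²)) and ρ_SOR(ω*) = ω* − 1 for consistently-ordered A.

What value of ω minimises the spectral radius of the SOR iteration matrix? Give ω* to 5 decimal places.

ω* = 1.81625

n=30: λ(B_J) = 1 − λ(A)/2 = cos(kπ/31); k=1 gives ρ_J = 0.99487.
√(1−ρ_J²) = |sin(π/31)| = 0.101168
Then 2/(1+√(1−ρ_J²)) = 2/(1+0.101168); ω* = 2/1.101168 = 1.81625.
[ρ_SOR] ω* − 1 = 0.81625.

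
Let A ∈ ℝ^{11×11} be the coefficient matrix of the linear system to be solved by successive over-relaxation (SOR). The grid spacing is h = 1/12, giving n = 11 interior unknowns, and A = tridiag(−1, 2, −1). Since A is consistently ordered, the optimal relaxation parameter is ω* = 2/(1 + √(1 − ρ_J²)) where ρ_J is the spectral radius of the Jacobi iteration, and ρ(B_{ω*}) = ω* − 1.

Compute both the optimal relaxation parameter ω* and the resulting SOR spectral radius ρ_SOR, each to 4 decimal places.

ρ_J = max_k |cos(kπ/12)| = cos(π/12) = 0.9659
1 − cos²(π/12) = sin²(π/12) ⇒ √(1−ρ_J²) = sin(π/12) = 0.25882.
Young: ω* = 2/(1+√(1−ρ_J²)) = 2/(1+0.25882) = 2/1.25882 = 1.5888.
[ρ_SOR] ω* − 1 = 0.5888.

ω* = 1.5888, ρ_SOR = 0.5888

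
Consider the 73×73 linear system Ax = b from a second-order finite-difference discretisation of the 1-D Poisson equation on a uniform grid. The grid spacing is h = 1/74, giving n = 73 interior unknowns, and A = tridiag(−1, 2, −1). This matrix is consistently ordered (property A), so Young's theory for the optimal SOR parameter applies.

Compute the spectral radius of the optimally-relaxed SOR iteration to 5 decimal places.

ρ_SOR = 0.91857

ρ_J = max_k |cos(kπ/74)| = cos(π/74) = 0.99910
√(1−ρ_J²) simplifies to sin(π/74) = 0.042441.
So ω* = 2/1.042441 = 1.91857 (Young).
[ρ_SOR] ω* − 1 = 0.91857.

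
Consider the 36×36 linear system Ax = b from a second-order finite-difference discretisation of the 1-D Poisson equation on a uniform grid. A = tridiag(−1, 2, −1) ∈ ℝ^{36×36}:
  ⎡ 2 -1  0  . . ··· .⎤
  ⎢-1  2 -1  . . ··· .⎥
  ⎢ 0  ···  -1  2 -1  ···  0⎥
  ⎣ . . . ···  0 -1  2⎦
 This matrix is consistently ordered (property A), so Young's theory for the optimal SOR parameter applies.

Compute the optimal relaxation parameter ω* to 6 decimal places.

ω* = 1.843648

n=36: λ(B_J) = 1 − λ(A)/2 = cos(kπ/37); k=1 gives ρ_J = 0.996397.
√(1 − cos²(π/37)) = sin(π/37) ≈ 0.0848059.
ω* = 2 / (1 + 0.0848059) = 2 / 1.0848059 ≈ 1.843648.
ρ(B_{ω*}) = ω*−1 = 0.843648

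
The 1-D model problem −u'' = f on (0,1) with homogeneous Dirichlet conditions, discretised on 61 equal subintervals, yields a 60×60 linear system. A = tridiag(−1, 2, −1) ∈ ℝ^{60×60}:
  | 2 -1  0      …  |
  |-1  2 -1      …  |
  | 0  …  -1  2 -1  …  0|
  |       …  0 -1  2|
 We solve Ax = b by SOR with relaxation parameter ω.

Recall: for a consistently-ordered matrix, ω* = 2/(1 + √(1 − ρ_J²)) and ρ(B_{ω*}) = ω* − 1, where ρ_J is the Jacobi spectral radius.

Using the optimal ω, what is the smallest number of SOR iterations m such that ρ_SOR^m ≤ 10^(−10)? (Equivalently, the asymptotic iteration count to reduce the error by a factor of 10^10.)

m = 224

spectrum of D⁻¹(L+U) = {cos(kπ/61) : 1≤k≤60}; ρ_J = cos(π/61) = 0.9986741.
√(1−ρ_J²) simplifies to sin(π/61) = 0.0514788.
ω* = 2/(1+0.0514788) = 1.9020830
Hence ρ(B_{ω*}) = 1.9020830 − 1 = 0.9020830.
For 10 digits: m = 10·ln10 / (−ln 0.9020830) = 23.0259/0.103049 = 223.446; round up → m = 224.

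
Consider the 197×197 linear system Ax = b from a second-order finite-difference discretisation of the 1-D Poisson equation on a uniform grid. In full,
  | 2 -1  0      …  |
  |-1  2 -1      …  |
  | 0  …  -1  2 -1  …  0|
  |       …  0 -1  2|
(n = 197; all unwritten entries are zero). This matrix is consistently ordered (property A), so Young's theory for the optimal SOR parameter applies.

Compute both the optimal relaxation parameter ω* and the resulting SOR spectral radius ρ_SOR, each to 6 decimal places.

½·tridiag(1,0,1) at n=197: λ_k = cos(kπ/198); max |λ| at k=1 ⇒ ρ_J = cos(π/198) ≈ 0.999874.
√(1−ρ_J²) simplifies to sin(π/198) = 0.0158660.
ω* = 2 / (1 + 0.0158660) = 2 / 1.0158660 ≈ 1.968764.
and ρ(B_{ω*}) = 1.968764 − 1 = 0.968764.

ω* = 1.968764, ρ_SOR = 0.968764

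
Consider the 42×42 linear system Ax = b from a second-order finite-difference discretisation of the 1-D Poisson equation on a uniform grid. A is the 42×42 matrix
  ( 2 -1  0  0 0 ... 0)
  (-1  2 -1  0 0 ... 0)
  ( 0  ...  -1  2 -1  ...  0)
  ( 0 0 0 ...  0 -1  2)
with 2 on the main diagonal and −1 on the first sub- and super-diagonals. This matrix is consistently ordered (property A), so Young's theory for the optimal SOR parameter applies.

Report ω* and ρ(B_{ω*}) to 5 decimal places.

ω* = 1.86394, ρ_SOR = 0.86394

With n=42, ρ(Jacobi) = cos(π/43) = 0.99733.
√(1−ρ_J²) simplifies to sin(π/43) = 0.072995.
Young: ω* = 2/(1+√(1−ρ_J²)) = 2/(1+0.072995) = 2/1.072995 = 1.86394.
ρ_SOR = ω* − 1 ≈ 0.86394.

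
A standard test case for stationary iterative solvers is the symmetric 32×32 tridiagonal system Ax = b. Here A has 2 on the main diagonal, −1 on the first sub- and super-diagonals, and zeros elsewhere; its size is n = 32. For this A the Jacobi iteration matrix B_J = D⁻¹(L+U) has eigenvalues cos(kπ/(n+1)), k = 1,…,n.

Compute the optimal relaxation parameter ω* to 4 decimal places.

[ρ_J] n=32: ρ(B_J) = cos(π/(n+1)) = cos(π/33) = 0.9955.
1 − cos²(π/33) = sin²(π/33) ⇒ √(1−ρ_J²) = sin(π/33) = 0.09506.
ω* = 2 / (1 + 0.09506) = 2 / 1.09506 ≈ 1.8264.
Hence ρ(B_{ω*}) = 1.8264 − 1 = 0.8264.

ω* = 1.8264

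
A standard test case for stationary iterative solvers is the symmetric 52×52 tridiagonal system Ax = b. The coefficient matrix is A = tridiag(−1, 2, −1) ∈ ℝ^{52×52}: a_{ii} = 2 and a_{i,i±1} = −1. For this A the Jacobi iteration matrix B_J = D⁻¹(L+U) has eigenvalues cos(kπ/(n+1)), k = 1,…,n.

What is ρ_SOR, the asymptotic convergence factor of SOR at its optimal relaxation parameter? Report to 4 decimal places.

ρ_SOR = 0.8881

[ρ_J] n=52: ρ(B_J) = cos(π/(n+1)) = cos(π/53) = 0.9982.
√(1−ρ_J²) simplifies to sin(π/53) = 0.05924.
[ω*] 2 ÷ (1 + 0.05924) = 2 ÷ 1.05924 = 1.8881.
ρ(B_{ω*}) = ω*−1 = 0.8881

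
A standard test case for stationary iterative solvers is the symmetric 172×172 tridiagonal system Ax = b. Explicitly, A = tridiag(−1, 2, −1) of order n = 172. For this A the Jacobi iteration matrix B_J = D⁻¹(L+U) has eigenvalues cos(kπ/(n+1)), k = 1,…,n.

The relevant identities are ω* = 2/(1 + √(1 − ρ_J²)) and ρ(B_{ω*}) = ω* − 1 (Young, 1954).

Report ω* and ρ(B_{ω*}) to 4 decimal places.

[ρ_J] n=172: ρ(B_J) = cos(π/(n+1)) = cos(π/173) = 0.9998.
√(1 − cos²(π/173)) = sin(π/173) ≈ 0.01816.
Young: ω* = 2/(1+√(1−ρ_J²)) = 2/(1+0.01816) = 2/1.01816 = 1.9643.
Hence ρ(B_{ω*}) = 1.9643 − 1 = 0.9643.

ω* = 1.9643, ρ_SOR = 0.9643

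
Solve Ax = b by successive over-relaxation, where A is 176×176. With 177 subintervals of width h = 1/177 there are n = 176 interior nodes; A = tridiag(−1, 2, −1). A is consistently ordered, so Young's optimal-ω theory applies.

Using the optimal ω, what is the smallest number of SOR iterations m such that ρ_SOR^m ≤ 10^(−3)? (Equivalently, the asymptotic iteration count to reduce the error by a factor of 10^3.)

[ρ_J] n=176: ρ(B_J) = cos(π/(n+1)) = cos(π/177) = 0.9998425.
1 − cos²(π/177) = sin²(π/177) ⇒ √(1−ρ_J²) = sin(π/177) = 0.0177482.
Young: ω* = 2/(1+√(1−ρ_J²)) = 2/(1+0.0177482) = 2/1.0177482 = 1.9651226.
At ω = 1.9651226 every |λ(B_ω)| = ω−1, so ρ_SOR = 0.9651226.
(0.9651226)^m ≤ 10^{−3}  ⇒  m·ln(0.9651226) ≤ −3·ln10  ⇒  m ≥ 194.584  ⇒  m = 195

m = 195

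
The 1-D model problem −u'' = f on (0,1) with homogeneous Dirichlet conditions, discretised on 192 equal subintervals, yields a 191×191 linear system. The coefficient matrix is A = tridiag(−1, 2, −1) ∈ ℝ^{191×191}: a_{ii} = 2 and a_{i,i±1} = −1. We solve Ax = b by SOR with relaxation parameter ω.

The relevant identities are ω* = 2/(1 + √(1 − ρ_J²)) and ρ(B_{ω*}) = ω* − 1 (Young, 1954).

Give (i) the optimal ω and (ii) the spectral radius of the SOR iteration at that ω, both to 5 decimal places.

ω* = 1.96780, ρ_SOR = 0.96780

spectrum of D⁻¹(L+U) = {cos(kπ/192) : 1≤k≤191}; ρ_J = cos(π/192) = 0.99987.
√(1−ρ_J²) simplifies to sin(π/192) = 0.016362.
ω* = 2/(1 + 0.016362) = 2/1.016362 = 1.96780.
and ρ(B_{ω*}) = 1.96780 − 1 = 0.96780.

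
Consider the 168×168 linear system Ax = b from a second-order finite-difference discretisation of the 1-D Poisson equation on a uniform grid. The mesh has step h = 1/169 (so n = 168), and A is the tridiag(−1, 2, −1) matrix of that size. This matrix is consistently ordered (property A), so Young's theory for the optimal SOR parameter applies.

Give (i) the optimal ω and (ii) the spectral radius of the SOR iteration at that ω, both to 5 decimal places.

ω* = 1.96350, ρ_SOR = 0.96350

With n=168, ρ(Jacobi) = cos(π/169) = 0.99983.
1 − cos²(π/169) = sin²(π/169) ⇒ √(1−ρ_J²) = sin(π/169) = 0.018588.
Then 2/(1+√(1−ρ_J²)) = 2/(1+0.018588); ω* = 2/1.018588 = 1.96350.
ρ_SOR = ω* − 1 = 1.96350 − 1 = 0.96350.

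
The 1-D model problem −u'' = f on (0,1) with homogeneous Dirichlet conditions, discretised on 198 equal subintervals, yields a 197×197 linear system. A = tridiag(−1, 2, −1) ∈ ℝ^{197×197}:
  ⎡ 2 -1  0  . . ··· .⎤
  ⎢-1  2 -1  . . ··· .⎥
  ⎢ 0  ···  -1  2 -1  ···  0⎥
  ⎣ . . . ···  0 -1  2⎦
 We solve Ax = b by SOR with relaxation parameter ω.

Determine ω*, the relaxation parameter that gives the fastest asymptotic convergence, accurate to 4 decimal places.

ω* = 1.9688

½·tridiag(1,0,1) at n=197: λ_k = cos(kπ/198); max |λ| at k=1 ⇒ ρ_J = cos(π/198) ≈ 0.9999.
root = sin(π/198) = 0.01587  (since 1−cos² = sin²).
ω* = 2/(1+0.01587) = 1.9688
ρ_SOR = ω* − 1 = 1.9688 − 1 = 0.9688.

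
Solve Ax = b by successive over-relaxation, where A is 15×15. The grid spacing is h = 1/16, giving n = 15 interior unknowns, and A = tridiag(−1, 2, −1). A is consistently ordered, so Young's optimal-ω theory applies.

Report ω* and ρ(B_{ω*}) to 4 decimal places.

B_J for the 15×15 system has eigenvalues cos(kπ/16); ρ_J = cos(π/16) = 0.9808.
√(1 − cos²(π/16)) = sin(π/16) ≈ 0.19509.
[ω*] 2 ÷ (1 + 0.19509) = 2 ÷ 1.19509 = 1.6735.
At ω = 1.6735 every |λ(B_ω)| = ω−1, so ρ_SOR = 0.6735.

ω* = 1.6735, ρ_SOR = 0.6735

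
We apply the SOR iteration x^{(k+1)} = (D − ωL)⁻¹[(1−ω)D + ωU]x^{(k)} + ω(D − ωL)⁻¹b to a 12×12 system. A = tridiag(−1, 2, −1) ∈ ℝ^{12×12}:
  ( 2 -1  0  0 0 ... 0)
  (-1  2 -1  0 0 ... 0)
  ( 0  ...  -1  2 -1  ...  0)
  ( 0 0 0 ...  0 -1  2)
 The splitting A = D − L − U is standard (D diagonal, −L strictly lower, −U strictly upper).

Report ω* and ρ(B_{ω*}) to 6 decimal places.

ρ_J = max_k |cos(kπ/13)| = cos(π/13) = 0.970942
√(1 − cos²(π/13)) = sin(π/13) ≈ 0.2393157.
ω* = 2/(1 + 0.2393157) = 2/1.2393157 = 1.613794.
ρ_SOR = ω* − 1 = 1.613794 − 1 = 0.613794.

ω* = 1.613794, ρ_SOR = 0.613794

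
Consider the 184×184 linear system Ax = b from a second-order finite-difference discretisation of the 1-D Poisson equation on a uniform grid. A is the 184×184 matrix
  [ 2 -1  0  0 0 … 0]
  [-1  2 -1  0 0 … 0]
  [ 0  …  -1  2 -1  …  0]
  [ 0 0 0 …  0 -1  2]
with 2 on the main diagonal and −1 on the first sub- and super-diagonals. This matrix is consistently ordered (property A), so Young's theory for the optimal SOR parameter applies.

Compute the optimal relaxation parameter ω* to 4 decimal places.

With n=184, ρ(Jacobi) = cos(π/185) = 0.9999.
√(1−ρ_J²) simplifies to sin(π/185) = 0.01698.
ω* = 2 / (1 + 0.01698) = 2 / 1.01698 ≈ 1.9666.
and ρ(B_{ω*}) = 1.9666 − 1 = 0.9666.

ω* = 1.9666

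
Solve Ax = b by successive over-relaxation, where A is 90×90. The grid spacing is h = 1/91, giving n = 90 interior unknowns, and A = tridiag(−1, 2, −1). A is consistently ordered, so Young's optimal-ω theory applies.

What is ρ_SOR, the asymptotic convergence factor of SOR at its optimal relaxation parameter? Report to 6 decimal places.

ρ_SOR = 0.933271

½·tridiag(1,0,1) at n=90: λ_k = cos(kπ/91); max |λ| at k=1 ⇒ ρ_J = cos(π/91) ≈ 0.999404.
√(1−ρ_J²) = |sin(π/91)| = 0.0345161
[ω*] 2 ÷ (1 + 0.0345161) = 2 ÷ 1.0345161 = 1.933271.
ρ_SOR = ω* − 1 ≈ 0.933271.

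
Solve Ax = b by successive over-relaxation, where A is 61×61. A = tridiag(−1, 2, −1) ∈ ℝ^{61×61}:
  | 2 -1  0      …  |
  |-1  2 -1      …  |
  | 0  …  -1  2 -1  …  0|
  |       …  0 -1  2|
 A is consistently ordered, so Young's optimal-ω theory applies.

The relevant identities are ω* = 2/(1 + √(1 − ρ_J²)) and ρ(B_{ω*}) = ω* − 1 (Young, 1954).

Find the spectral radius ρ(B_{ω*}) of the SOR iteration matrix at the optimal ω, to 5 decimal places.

½·tridiag(1,0,1) at n=61: λ_k = cos(kπ/62); max |λ| at k=1 ⇒ ρ_J = cos(π/62) ≈ 0.99872.
√(1 − cos²(π/62)) = sin(π/62) ≈ 0.050649.
So ω* = 2/1.050649 = 1.90359 (Young).
and ρ(B_{ω*}) = 1.90359 − 1 = 0.90359.

ρ_SOR = 0.90359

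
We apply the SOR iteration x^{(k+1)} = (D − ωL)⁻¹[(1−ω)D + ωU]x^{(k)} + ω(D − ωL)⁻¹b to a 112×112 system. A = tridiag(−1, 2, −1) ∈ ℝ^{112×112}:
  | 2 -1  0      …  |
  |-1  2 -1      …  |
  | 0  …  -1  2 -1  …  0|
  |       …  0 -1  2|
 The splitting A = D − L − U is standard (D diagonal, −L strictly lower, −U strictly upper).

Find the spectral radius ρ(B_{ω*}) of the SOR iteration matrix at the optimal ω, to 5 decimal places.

ρ_SOR = 0.94591

n=112: λ(B_J) = 1 − λ(A)/2 = cos(kπ/113); k=1 gives ρ_J = 0.99961.
√(1−ρ_J²) simplifies to sin(π/113) = 0.027798.
Then 2/(1+√(1−ρ_J²)) = 2/(1+0.027798); ω* = 2/1.027798 = 1.94591.
Hence ρ(B_{ω*}) = 1.94591 − 1 = 0.94591.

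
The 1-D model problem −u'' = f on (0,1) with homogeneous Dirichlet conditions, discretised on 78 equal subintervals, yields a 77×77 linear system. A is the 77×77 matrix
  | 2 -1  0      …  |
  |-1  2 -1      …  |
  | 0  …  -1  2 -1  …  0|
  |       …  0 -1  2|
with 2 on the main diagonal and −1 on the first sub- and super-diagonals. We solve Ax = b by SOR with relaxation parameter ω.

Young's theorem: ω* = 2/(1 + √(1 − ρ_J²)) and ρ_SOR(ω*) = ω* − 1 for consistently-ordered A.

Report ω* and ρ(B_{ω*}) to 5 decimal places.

With n=77, ρ(Jacobi) = cos(π/78) = 0.99919.
√(1−ρ_J²) = |sin(π/78)| = 0.040266
So ω* = 2/1.040266 = 1.92259 (Young).
ρ_SOR = ω* − 1 = 1.92259 − 1 = 0.92259.

ω* = 1.92259, ρ_SOR = 0.92259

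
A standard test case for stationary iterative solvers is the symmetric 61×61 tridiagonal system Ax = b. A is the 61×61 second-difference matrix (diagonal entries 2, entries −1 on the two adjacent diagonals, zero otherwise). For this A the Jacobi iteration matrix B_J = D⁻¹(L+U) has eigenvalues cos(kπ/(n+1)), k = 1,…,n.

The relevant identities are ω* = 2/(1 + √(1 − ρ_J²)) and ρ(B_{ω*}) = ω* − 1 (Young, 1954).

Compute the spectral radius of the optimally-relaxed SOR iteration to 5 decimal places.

ρ_J = max_k |cos(kπ/62)| = cos(π/62) = 0.99872
√(1 − cos²(π/62)) = sin(π/62) ≈ 0.050649.
[ω*] 2 ÷ (1 + 0.050649) = 2 ÷ 1.050649 = 1.90359.
[ρ_SOR] ω* − 1 = 0.90359.

ρ_SOR = 0.90359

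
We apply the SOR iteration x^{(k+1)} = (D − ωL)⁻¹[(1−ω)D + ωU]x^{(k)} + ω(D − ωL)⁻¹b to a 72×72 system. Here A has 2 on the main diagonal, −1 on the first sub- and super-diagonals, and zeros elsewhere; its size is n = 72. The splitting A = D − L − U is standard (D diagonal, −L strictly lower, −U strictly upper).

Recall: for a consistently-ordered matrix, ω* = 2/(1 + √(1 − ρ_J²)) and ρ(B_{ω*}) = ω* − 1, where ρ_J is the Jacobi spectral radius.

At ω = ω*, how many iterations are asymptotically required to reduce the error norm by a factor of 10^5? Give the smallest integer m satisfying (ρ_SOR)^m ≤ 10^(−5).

B_J for the 72×72 system has eigenvalues cos(kπ/73); ρ_J = cos(π/73) = 0.9990741.
1 − cos²(π/73) = sin²(π/73) ⇒ √(1−ρ_J²) = sin(π/73) = 0.0430222.
ω* = 2/(1 + 0.0430222) = 2/1.0430222 = 1.9175047.
At ω = 1.9175047 every |λ(B_ω)| = ω−1, so ρ_SOR = 0.9175047.
ρ_SOR^m ≤ 10^(−5) ⇔ m ≥ 5·ln10/(−ln 0.9175047) = 11.5129/0.0860976 = 133.719; m = ⌈133.719⌉ = 134.

m = 134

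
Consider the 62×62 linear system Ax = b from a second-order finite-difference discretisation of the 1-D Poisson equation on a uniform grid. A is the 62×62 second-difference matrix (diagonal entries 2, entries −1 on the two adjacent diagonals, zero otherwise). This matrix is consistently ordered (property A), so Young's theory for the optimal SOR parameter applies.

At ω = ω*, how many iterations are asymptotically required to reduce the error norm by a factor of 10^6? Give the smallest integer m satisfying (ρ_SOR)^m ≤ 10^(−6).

ρ_J = max_k |cos(kπ/63)| = cos(π/63) = 0.9987569
1 − cos²(π/63) = sin²(π/63) ⇒ √(1−ρ_J²) = sin(π/63) = 0.0498459.
Then 2/(1+√(1−ρ_J²)) = 2/(1+0.0498459); ω* = 2/1.0498459 = 1.9050415.
Hence ρ(B_{ω*}) = 1.9050415 − 1 = 0.9050415.
6·ln10 = 13.8155; −ln(0.9050415) = 0.0997745; m = ⌈13.8155/0.0997745⌉ = ⌈138.467⌉ = 139.

m = 139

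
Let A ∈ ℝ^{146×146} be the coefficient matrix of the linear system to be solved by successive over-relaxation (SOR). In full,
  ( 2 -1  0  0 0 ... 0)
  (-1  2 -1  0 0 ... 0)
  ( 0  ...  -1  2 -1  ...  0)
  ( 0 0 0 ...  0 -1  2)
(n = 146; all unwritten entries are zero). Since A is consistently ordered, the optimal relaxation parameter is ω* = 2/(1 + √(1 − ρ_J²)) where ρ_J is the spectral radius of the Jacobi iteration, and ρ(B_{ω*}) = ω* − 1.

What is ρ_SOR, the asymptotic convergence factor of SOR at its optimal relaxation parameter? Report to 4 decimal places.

ρ_SOR = 0.9582

ρ_J = max_k |cos(kπ/147)| = cos(π/147) = 0.9998
√(1−ρ_J²) = |sin(π/147)| = 0.02137
So ω* = 2/1.02137 = 1.9582 (Young).
Hence ρ(B_{ω*}) = 1.9582 − 1 = 0.9582.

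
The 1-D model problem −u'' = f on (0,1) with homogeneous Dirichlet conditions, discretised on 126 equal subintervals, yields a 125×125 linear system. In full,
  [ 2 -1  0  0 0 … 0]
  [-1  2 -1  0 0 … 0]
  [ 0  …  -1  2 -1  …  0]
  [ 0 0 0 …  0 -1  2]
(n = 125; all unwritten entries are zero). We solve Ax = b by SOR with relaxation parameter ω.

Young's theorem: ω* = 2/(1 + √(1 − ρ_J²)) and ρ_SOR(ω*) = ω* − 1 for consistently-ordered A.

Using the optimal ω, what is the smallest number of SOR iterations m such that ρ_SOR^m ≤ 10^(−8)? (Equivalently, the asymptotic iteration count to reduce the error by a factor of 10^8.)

m = 370

n=125: λ(B_J) = 1 − λ(A)/2 = cos(kπ/126); k=1 gives ρ_J = 0.9996892.
root = sin(π/126) = 0.0249307  (since 1−cos² = sin²).
Then 2/(1+√(1−ρ_J²)) = 2/(1+0.0249307); ω* = 2/1.0249307 = 1.9513514.
At ω = 1.9513514 every |λ(B_ω)| = ω−1, so ρ_SOR = 0.9513514.
For 8 digits: m = 8·ln10 / (−ln 0.9513514) = 18.4207/0.0498718 = 369.361; round up → m = 370.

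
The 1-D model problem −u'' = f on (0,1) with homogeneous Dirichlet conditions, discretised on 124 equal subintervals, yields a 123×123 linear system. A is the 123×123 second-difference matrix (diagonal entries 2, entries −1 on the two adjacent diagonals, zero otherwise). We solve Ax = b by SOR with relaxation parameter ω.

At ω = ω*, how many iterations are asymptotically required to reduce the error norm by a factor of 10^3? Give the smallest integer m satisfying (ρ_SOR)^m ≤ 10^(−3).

spectrum of D⁻¹(L+U) = {cos(kπ/124) : 1≤k≤123}; ρ_J = cos(π/124) = 0.9996791.
√(1−ρ_J²) = |sin(π/124)| = 0.0253327
Young: ω* = 2/(1+√(1−ρ_J²)) = 2/(1+0.0253327) = 2/1.0253327 = 1.9505864.
ρ_SOR = ω* − 1 ≈ 0.9505864.
For 3 digits: m = 3·ln10 / (−ln 0.9505864) = 6.90776/0.0506762 = 136.312; round up → m = 137.

m = 137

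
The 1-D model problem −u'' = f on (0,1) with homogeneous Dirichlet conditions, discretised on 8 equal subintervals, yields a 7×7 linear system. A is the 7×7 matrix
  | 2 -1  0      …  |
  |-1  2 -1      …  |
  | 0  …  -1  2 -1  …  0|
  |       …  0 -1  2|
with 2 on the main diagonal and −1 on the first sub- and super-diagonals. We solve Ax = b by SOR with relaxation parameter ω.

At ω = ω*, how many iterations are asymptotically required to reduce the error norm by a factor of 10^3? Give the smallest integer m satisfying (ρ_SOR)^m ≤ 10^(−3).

m = 9

spectrum of D⁻¹(L+U) = {cos(kπ/8) : 1≤k≤7}; ρ_J = cos(π/8) = 0.9238795.
√(1−ρ_J²) = |sin(π/8)| = 0.3826834
Then 2/(1+√(1−ρ_J²)) = 2/(1+0.3826834); ω* = 2/1.3826834 = 1.4464627.
Hence ρ(B_{ω*}) = 1.4464627 − 1 = 0.4464627.
For 3 digits: m = 3·ln10 / (−ln 0.4464627) = 6.90776/0.806399 = 8.566; round up → m = 9.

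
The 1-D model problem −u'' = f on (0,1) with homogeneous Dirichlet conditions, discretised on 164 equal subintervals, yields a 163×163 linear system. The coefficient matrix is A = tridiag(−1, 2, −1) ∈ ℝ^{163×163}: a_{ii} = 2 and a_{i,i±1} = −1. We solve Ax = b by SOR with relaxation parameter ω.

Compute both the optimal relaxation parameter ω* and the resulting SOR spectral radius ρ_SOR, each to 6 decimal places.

ω* = 1.962410, ρ_SOR = 0.962410

B_J for the 163×163 system has eigenvalues cos(kπ/164); ρ_J = cos(π/164) = 0.999817.
√(1 − cos²(π/164)) = sin(π/164) ≈ 0.0191549.
So ω* = 2/1.0191549 = 1.962410 (Young).
Hence ρ(B_{ω*}) = 1.962410 − 1 = 0.962410.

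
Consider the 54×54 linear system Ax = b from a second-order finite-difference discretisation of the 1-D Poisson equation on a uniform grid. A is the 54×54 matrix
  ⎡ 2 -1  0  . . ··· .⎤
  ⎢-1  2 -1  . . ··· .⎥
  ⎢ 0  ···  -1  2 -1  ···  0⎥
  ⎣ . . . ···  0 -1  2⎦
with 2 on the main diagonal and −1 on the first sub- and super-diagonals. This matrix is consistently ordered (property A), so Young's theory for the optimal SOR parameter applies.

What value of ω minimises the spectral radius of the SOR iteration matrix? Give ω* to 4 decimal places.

spectrum of D⁻¹(L+U) = {cos(kπ/55) : 1≤k≤54}; ρ_J = cos(π/55) = 0.9984.
√(1−ρ_J²) simplifies to sin(π/55) = 0.05709.
ω* = 2/(1+0.05709) = 1.8920
At ω = 1.8920 every |λ(B_ω)| = ω−1, so ρ_SOR = 0.8920.

ω* = 1.8920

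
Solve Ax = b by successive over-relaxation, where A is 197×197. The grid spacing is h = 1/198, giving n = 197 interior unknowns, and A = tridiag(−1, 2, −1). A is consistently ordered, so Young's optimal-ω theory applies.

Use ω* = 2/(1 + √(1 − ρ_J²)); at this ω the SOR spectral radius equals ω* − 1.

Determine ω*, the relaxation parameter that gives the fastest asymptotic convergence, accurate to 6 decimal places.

ω* = 1.968764

With n=197, ρ(Jacobi) = cos(π/198) = 0.999874.
√(1−ρ_J²) simplifies to sin(π/198) = 0.0158660.
So ω* = 2/1.0158660 = 1.968764 (Young).
and ρ(B_{ω*}) = 1.968764 − 1 = 0.968764.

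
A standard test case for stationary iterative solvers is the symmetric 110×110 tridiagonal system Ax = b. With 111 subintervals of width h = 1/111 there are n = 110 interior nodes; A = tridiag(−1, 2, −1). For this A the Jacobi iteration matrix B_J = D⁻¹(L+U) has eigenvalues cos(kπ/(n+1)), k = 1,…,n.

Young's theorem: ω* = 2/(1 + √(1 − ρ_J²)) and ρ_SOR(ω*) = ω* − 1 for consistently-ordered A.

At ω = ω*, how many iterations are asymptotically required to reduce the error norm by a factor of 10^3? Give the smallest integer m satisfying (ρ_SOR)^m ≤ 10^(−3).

spectrum of D⁻¹(L+U) = {cos(kπ/111) : 1≤k≤110}; ρ_J = cos(π/111) = 0.9995995.
√(1−ρ_J²) simplifies to sin(π/111) = 0.0282989.
So ω* = 2/1.0282989 = 1.9449598 (Young).
[ρ_SOR] ω* − 1 = 0.9449598.
ρ_SOR^m ≤ 10^(−3) ⇔ m ≥ 3·ln10/(−ln 0.9449598) = 6.90776/0.0566129 = 122.017; m = ⌈122.017⌉ = 123.

m = 123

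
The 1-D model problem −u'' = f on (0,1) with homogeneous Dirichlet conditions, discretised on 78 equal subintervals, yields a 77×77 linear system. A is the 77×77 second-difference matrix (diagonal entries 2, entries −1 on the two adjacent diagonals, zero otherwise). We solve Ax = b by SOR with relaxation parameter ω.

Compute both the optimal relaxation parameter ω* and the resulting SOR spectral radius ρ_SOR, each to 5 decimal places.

n=77: λ(B_J) = 1 − λ(A)/2 = cos(kπ/78); k=1 gives ρ_J = 0.99919.
root = sin(π/78) = 0.040266  (since 1−cos² = sin²).
ω* = 2 / (1 + 0.040266) = 2 / 1.040266 ≈ 1.92259.
ρ_SOR = ω* − 1 = 1.92259 − 1 = 0.92259.

ω* = 1.92259, ρ_SOR = 0.92259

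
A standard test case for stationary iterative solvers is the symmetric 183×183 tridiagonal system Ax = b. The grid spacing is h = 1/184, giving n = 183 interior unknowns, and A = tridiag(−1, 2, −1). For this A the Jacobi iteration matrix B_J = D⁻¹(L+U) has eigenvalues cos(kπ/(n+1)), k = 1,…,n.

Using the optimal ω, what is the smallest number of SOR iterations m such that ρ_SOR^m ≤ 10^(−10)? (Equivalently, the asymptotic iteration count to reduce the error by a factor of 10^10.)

m = 675

n=183: λ(B_J) = 1 − λ(A)/2 = cos(kπ/184); k=1 gives ρ_J = 0.9998542.
√(1 − cos²(π/184)) = sin(π/184) ≈ 0.0170730.
[ω*] 2 ÷ (1 + 0.0170730) = 2 ÷ 1.0170730 = 1.9664272.
ρ(B_{ω*}) = ω*−1 = 0.9664272
For 10 digits: m = 10·ln10 / (−ln 0.9664272) = 23.0259/0.0341493 = 674.272; round up → m = 675.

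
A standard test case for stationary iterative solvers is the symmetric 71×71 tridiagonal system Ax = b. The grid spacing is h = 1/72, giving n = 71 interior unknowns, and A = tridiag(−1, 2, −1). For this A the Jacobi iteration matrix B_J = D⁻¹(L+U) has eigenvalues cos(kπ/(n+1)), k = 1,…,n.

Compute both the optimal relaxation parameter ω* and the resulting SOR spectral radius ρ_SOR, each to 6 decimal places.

[ρ_J] n=71: ρ(B_J) = cos(π/(n+1)) = cos(π/72) = 0.999048.
√(1 − cos²(π/72)) = sin(π/72) ≈ 0.0436194.
Then 2/(1+√(1−ρ_J²)) = 2/(1+0.0436194); ω* = 2/1.0436194 = 1.916407.
ρ_SOR = ω* − 1 ≈ 0.916407.

ω* = 1.916407, ρ_SOR = 0.916407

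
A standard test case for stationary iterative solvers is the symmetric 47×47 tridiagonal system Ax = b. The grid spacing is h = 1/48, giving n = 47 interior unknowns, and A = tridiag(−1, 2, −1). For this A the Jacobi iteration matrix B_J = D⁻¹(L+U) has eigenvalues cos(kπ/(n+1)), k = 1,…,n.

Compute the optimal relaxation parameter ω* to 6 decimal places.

[ρ_J] n=47: ρ(B_J) = cos(π/(n+1)) = cos(π/48) = 0.997859.
√(1 − cos²(π/48)) = sin(π/48) ≈ 0.0654031.
ω* = 2 / (1 + 0.0654031) = 2 / 1.0654031 ≈ 1.877224.
[ρ_SOR] ω* − 1 = 0.877224.

ω* = 1.877224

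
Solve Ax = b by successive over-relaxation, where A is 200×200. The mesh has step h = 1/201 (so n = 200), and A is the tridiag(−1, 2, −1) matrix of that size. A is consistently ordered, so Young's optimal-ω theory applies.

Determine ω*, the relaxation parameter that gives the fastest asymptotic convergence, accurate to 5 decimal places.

[ρ_J] n=200: ρ(B_J) = cos(π/(n+1)) = cos(π/201) = 0.99988.
√(1−ρ_J²) simplifies to sin(π/201) = 0.015629.
Then 2/(1+√(1−ρ_J²)) = 2/(1+0.015629); ω* = 2/1.015629 = 1.96922.
ρ_SOR = ω* − 1 ≈ 0.96922.

ω* = 1.96922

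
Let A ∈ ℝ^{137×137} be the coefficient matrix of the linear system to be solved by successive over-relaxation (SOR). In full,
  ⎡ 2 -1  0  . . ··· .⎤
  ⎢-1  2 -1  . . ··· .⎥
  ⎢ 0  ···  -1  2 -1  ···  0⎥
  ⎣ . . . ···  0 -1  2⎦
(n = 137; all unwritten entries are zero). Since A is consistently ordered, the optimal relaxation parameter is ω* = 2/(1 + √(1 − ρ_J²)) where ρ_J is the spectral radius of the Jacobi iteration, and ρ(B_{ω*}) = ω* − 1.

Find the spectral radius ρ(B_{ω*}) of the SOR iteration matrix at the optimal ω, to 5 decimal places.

ρ_J = max_k |cos(kπ/138)| = cos(π/138) = 0.99974
1 − cos²(π/138) = sin²(π/138) ⇒ √(1−ρ_J²) = sin(π/138) = 0.022763.
ω* = 2 / (1 + 0.022763) = 2 / 1.022763 ≈ 1.95549.
and ρ(B_{ω*}) = 1.95549 − 1 = 0.95549.

ρ_SOR = 0.95549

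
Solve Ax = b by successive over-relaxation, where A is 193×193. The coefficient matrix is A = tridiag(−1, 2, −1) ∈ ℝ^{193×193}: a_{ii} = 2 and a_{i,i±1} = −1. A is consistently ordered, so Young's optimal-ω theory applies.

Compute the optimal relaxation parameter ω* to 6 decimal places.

ω* = 1.968130

ρ_J = max_k |cos(kπ/194)| = cos(π/194) = 0.999869
root = sin(π/194) = 0.0161931  (since 1−cos² = sin²).
ω* = 2/(1+0.0161931) = 1.968130
At ω = 1.968130 every |λ(B_ω)| = ω−1, so ρ_SOR = 0.968130.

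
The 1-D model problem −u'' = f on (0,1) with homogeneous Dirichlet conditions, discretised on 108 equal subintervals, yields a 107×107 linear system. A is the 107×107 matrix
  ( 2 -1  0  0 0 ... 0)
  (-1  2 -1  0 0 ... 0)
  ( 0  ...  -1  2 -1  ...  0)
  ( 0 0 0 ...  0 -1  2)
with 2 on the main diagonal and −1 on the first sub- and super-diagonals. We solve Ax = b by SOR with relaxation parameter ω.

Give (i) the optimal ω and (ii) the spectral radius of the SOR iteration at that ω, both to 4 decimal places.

ω* = 1.9435, ρ_SOR = 0.9435

[ρ_J] n=107: ρ(B_J) = cos(π/(n+1)) = cos(π/108) = 0.9996.
root = sin(π/108) = 0.02908  (since 1−cos² = sin²).
Then 2/(1+√(1−ρ_J²)) = 2/(1+0.02908); ω* = 2/1.02908 = 1.9435.
and ρ(B_{ω*}) = 1.9435 − 1 = 0.9435.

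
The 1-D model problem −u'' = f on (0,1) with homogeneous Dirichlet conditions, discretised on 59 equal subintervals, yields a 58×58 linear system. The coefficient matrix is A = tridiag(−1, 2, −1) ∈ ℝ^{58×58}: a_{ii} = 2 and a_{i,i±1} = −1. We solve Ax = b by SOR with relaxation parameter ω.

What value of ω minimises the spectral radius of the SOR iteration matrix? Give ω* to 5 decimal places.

n=58: λ(B_J) = 1 − λ(A)/2 = cos(kπ/59); k=1 gives ρ_J = 0.99858.
1 − cos²(π/59) = sin²(π/59) ⇒ √(1−ρ_J²) = sin(π/59) = 0.053222.
ω* = 2/(1 + 0.053222) = 2/1.053222 = 1.89893.
ρ_SOR = ω* − 1 ≈ 0.89893.

ω* = 1.89893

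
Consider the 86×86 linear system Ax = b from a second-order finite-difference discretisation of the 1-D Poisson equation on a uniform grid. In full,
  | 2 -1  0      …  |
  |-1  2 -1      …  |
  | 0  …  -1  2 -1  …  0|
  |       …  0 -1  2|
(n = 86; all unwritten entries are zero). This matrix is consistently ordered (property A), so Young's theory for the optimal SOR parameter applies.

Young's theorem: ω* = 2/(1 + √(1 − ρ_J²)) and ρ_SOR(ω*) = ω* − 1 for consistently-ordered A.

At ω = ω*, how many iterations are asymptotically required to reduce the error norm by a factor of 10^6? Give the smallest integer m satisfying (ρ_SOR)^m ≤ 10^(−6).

m = 192

n=86: λ(B_J) = 1 − λ(A)/2 = cos(kπ/87); k=1 gives ρ_J = 0.9993481.
root = sin(π/87) = 0.0361024  (since 1−cos² = sin²).
So ω* = 2/1.0361024 = 1.9303111 (Young).
ρ_SOR = ω* − 1 = 1.9303111 − 1 = 0.9303111.
(0.9303111)^m ≤ 10^{−6}  ⇒  m·ln(0.9303111) ≤ −6·ln10  ⇒  m ≥ 191.255  ⇒  m = 192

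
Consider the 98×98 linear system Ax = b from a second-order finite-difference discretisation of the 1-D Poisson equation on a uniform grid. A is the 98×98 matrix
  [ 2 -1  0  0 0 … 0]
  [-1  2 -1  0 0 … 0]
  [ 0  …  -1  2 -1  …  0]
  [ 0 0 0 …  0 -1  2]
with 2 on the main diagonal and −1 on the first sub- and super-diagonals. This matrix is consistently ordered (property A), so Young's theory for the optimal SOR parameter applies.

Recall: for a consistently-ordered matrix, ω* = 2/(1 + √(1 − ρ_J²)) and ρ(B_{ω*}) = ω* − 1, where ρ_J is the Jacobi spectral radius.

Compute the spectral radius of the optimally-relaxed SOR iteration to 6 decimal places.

With n=98, ρ(Jacobi) = cos(π/99) = 0.999497.
√(1 − cos²(π/99)) = sin(π/99) ≈ 0.0317279.
ω* = 2 / (1 + 0.0317279) = 2 / 1.0317279 ≈ 1.938496.
[ρ_SOR] ω* − 1 = 0.938496.

ρ_SOR = 0.938496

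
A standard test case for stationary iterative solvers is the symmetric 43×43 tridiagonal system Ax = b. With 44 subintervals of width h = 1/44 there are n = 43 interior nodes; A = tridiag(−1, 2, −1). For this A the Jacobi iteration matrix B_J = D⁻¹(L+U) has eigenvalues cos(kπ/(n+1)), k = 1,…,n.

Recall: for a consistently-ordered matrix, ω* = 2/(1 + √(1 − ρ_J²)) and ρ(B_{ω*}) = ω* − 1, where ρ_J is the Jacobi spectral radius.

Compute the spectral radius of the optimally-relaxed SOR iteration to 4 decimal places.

ρ_SOR = 0.8668

n=43: λ(B_J) = 1 − λ(A)/2 = cos(kπ/44); k=1 gives ρ_J = 0.9975.
√(1 − cos²(π/44)) = sin(π/44) ≈ 0.07134.
Then 2/(1+√(1−ρ_J²)) = 2/(1+0.07134); ω* = 2/1.07134 = 1.8668.
[ρ_SOR] ω* − 1 = 0.8668.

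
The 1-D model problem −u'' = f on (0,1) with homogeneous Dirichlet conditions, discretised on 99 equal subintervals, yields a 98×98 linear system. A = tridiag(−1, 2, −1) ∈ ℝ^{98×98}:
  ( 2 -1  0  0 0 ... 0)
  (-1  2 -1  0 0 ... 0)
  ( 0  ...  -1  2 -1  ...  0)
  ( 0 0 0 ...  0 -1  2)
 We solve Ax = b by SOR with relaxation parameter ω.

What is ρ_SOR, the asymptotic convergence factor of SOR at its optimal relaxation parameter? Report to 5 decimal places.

[ρ_J] n=98: ρ(B_J) = cos(π/(n+1)) = cos(π/99) = 0.99950.
1 − cos²(π/99) = sin²(π/99) ⇒ √(1−ρ_J²) = sin(π/99) = 0.031728.
So ω* = 2/1.031728 = 1.93850 (Young).
ρ_SOR = ω* − 1 ≈ 0.93850.

ρ_SOR = 0.93850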